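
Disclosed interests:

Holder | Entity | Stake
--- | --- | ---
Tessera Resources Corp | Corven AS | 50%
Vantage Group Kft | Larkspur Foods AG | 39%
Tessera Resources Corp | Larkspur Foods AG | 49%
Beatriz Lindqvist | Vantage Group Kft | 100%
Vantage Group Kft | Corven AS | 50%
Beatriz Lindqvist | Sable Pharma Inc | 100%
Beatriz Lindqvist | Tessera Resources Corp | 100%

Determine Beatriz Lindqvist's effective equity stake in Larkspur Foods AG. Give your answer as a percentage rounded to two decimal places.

Beatriz reaches Larkspur along 2 paths.
Via Tessera: 100% × 49% = 49%.
Via Vantage: 100% × 39% = 39%.
Total: 49% + 39% = 88%.
Rounded: 88.00%.

88.00%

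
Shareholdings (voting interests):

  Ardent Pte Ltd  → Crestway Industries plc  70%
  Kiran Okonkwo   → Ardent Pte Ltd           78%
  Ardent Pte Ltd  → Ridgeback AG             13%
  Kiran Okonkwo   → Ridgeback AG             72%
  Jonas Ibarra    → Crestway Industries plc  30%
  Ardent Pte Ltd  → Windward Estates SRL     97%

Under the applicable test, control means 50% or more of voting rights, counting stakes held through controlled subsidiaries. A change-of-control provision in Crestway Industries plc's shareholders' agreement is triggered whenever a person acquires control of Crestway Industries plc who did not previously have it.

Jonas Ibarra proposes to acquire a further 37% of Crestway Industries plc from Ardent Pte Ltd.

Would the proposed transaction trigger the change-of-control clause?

The purchase adds only to Jonas's holdings (Ardent's stake shrinks), so Jonas is the only person who could newly come to control Crestway.
Jonas's largest direct stake is 30% in Crestway, which does not meet the threshold, so Jonas controls no company.
In Crestway, Jonas's side holds only 30%, not ≥ 50%.
So before the transaction, Jonas does not control Crestway.
After the purchase, Jonas's direct stake in Crestway rises to 30% + 37% = 67%, and Ardent's stake falls to 33%.
Jonas holds 67% of Crestway, so Jonas controls Crestway.
Jonas did not control Crestway before and does after, so the clause is triggered.

Yes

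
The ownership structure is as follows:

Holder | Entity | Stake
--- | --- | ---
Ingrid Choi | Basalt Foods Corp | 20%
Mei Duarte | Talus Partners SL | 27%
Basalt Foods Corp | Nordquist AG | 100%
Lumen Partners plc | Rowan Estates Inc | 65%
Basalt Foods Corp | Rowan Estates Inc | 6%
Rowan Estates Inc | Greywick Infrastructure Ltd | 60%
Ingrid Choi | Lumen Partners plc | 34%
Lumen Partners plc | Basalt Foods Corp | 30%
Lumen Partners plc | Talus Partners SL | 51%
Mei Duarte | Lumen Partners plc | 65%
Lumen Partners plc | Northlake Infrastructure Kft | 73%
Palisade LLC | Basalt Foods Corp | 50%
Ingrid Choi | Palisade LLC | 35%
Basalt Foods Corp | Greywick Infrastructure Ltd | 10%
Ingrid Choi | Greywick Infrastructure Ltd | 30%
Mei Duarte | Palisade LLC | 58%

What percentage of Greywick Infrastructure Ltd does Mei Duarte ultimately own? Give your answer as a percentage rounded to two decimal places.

Mei reaches Greywick along 5 paths.
Via Lumen → Basalt: 65% × 30% × 10% = 1.95%.
Via Palisade → Basalt: 58% × 50% × 10% = 2.9%.
Via Lumen → Basalt → Rowan: 65% × 30% × 6% × 60% = 0.702%.
Via Palisade → Basalt → Rowan: 58% × 50% × 6% × 60% = 1.044%.
Via Lumen → Rowan: 65% × 65% × 60% = 25.35%.
Total: 1.95% + 2.9% + 0.702% + 1.044% + 25.35% = 31.946%.
Rounded: 31.95%.

31.95%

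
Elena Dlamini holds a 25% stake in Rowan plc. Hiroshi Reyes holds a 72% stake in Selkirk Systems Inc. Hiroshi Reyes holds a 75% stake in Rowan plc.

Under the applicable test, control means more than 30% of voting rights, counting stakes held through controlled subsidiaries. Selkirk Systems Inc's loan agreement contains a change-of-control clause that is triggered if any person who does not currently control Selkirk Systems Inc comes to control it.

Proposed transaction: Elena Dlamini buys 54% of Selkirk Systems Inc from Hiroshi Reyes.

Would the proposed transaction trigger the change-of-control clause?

The purchase adds only to Elena's holdings (Hiroshi's stake shrinks), so Elena is the only person who could newly come to control Selkirk.
Elena's largest direct stake is 25% in Rowan, which does not meet the threshold, so Elena controls no company.
Neither Elena nor any entity Elena controls holds any voting interest in Selkirk.
So before the transaction, Elena does not control Selkirk.
After the purchase, Elena holds 54% of Selkirk directly, and Hiroshi's stake falls to 18%.
Elena holds 54% of Selkirk, so Elena controls Selkirk.
Elena did not control Selkirk before and does after, so the clause is triggered.

Yes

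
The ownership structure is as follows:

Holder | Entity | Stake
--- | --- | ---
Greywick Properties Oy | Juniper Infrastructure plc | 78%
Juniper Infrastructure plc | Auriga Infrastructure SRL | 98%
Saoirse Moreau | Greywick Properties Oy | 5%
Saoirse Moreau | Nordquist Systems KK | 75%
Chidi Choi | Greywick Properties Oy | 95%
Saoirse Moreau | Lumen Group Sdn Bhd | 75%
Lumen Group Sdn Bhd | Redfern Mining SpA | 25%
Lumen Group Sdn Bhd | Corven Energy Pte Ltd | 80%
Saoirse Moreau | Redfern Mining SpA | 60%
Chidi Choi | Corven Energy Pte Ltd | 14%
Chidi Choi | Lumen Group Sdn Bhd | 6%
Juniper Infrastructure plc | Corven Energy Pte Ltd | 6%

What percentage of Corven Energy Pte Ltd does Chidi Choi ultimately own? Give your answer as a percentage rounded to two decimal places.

Chidi reaches Corven along 3 paths.
Via Lumen: 6% × 80% = 4.8%.
Direct stake: 14% = 14%.
Via Greywick → Juniper: 95% × 78% × 6% = 4.446%.
Total: 4.8% + 14% + 4.446% = 23.246%.
Rounded: 23.25%.

23.25%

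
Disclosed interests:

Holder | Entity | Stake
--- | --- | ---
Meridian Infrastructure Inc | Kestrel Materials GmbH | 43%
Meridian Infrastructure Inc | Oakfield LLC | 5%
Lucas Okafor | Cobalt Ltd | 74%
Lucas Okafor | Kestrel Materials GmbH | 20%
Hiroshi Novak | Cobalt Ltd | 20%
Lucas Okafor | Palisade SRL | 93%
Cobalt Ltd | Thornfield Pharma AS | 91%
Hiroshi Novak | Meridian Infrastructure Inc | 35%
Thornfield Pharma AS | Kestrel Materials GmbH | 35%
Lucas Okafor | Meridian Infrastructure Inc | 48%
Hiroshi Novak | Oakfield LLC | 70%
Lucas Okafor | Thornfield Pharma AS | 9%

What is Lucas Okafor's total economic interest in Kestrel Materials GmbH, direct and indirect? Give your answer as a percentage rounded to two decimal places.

67.36%

Lucas reaches Kestrel along 4 paths.
Via Thornfield: 9% × 35% = 3.15%.
Via Cobalt → Thornfield: 74% × 91% × 35% = 23.569%.
Direct stake: 20% = 20%.
Via Meridian: 48% × 43% = 20.64%.
Total: 3.15% + 23.569% + 20% + 20.64% = 67.359%.
Rounded: 67.36%.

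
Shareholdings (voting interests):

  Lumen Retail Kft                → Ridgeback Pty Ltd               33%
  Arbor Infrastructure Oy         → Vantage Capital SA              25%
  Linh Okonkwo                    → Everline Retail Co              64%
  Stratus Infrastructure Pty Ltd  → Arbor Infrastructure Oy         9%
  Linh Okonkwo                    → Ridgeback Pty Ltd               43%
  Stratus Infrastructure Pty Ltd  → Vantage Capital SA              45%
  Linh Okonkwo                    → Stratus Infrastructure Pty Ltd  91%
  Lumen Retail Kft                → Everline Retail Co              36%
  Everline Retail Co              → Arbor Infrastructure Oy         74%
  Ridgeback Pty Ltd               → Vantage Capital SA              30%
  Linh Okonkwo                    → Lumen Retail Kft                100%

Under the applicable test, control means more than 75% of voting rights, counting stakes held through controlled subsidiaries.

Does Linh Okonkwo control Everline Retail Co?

Linh holds 100% of Lumen, so Linh controls Lumen.
Lumen and Linh together hold 36% + 64% = 100% of Everline, so Linh controls Everline.

Yes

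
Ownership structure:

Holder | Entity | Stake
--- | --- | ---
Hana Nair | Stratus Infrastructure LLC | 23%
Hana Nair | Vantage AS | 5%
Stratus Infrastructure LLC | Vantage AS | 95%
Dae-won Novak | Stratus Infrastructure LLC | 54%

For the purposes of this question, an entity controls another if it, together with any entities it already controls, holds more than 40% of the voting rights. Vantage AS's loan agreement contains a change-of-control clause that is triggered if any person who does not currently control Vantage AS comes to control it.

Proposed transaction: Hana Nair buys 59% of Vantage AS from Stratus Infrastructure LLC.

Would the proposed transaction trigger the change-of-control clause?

The purchase adds only to Hana's holdings (Stratus's stake shrinks), so Hana is the only person who could newly come to control Vantage.
Hana's largest direct stake is 23% in Stratus, which does not meet the threshold, so Hana controls no company.
In Vantage, Hana's side holds only 5%, not > 40%.
So before the transaction, Hana does not control Vantage.
After the purchase, Hana's direct stake in Vantage rises to 5% + 59% = 64%, and Stratus's stake falls to 36%.
Hana holds 64% of Vantage, so Hana controls Vantage.
Hana did not control Vantage before and does after, so the clause is triggered.

Yes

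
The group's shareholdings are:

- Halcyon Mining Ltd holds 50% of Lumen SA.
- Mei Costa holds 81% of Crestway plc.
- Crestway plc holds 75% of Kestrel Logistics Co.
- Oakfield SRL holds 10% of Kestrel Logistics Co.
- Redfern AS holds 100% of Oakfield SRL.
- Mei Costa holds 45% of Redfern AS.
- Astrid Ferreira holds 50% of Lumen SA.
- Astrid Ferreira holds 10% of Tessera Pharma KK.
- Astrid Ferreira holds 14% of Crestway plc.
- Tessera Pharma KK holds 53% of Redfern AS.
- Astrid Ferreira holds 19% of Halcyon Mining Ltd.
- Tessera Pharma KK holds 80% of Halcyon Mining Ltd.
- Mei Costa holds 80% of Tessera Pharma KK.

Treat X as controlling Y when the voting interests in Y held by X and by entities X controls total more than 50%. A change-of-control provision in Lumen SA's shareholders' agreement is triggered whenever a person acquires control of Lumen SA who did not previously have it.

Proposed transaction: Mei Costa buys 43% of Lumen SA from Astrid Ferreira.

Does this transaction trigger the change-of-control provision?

The purchase adds only to Mei's holdings (Astrid's stake shrinks), so Mei is the only person who could newly come to control Lumen.
Mei holds 80% of Tessera, so Mei controls Tessera.
Mei holds 81% of Crestway, so Mei controls Crestway.
Tessera and Mei together hold 53% + 45% = 98% of Redfern, so Mei controls Redfern.
Tessera holds 80% of Halcyon, so Mei controls Halcyon.
Redfern holds 100% of Oakfield, so Mei controls Oakfield.
Crestway and Oakfield together hold 75% + 10% = 85% of Kestrel, so Mei controls Kestrel.
In Lumen, Mei's side holds only 50%, not > 50%.
So before the transaction, Mei does not control Lumen.
After the purchase, Mei holds 43% of Lumen directly, and Astrid's stake falls to 7%.
Halcyon and Mei together hold 50% + 43% = 93% of Lumen, so Mei controls Lumen.
Mei did not control Lumen before and does after, so the clause is triggered.

Yes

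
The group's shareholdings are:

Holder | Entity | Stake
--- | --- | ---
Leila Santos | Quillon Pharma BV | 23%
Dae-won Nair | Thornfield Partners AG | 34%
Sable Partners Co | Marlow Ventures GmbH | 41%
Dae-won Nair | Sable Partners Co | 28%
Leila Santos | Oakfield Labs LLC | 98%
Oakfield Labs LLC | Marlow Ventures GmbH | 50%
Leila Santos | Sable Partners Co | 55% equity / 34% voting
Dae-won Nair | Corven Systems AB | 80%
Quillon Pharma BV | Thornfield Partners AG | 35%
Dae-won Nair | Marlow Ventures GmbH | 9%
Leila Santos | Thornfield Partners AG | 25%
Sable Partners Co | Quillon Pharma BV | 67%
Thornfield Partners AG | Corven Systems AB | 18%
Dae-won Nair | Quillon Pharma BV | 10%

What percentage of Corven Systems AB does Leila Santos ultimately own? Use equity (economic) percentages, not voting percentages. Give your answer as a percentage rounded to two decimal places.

Leila reaches Corven along 3 paths.
Via Thornfield: 25% × 18% = 4.5%.
Via Quillon → Thornfield: 23% × 35% × 18% = 1.449%.
Via Sable → Quillon → Thornfield: 55% × 67% × 35% × 18% = 2.32155%.
Total: 4.5% + 1.449% + 2.32155% = 8.27055%.
Rounded: 8.27%.

8.27%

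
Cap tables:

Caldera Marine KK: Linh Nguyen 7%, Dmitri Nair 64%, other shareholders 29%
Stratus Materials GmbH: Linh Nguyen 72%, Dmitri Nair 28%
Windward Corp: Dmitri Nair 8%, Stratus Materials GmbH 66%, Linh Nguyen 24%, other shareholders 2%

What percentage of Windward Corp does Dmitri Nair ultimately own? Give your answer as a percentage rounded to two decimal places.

26.48%

Dmitri reaches Windward along 2 paths.
Direct stake: 8% = 8%.
Via Stratus: 28% × 66% = 18.48%.
Total: 8% + 18.48% = 26.48%.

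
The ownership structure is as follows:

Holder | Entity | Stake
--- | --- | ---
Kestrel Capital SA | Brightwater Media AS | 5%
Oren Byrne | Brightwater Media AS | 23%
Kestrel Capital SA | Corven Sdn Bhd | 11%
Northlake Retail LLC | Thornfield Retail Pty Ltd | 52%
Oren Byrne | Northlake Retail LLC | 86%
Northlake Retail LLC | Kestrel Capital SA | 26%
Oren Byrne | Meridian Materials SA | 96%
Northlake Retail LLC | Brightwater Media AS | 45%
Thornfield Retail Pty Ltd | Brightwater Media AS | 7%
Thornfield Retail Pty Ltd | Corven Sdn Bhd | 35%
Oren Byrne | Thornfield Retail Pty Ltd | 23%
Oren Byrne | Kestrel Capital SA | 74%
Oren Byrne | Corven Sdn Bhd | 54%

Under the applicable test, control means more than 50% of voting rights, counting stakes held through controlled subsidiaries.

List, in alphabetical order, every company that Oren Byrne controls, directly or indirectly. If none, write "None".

Brightwater Media AS, Corven Sdn Bhd, Kestrel Capital SA, Meridian Materials SA, Northlake Retail LLC, Thornfield Retail Pty Ltd

Oren holds 86% of Northlake, so Oren controls Northlake.
Northlake and Oren together hold 26% + 74% = 100% of Kestrel, so Oren controls Kestrel.
Northlake and Oren together hold 52% + 23% = 75% of Thornfield, so Oren controls Thornfield.
Kestrel and Oren and Northlake and Thornfield together hold 5% + 23% + 45% + 7% = 80% of Brightwater, so Oren controls Brightwater.
Oren holds 96% of Meridian, so Oren controls Meridian.
Kestrel and Thornfield and Oren together hold 11% + 35% + 54% = 100% of Corven, so Oren controls Corven.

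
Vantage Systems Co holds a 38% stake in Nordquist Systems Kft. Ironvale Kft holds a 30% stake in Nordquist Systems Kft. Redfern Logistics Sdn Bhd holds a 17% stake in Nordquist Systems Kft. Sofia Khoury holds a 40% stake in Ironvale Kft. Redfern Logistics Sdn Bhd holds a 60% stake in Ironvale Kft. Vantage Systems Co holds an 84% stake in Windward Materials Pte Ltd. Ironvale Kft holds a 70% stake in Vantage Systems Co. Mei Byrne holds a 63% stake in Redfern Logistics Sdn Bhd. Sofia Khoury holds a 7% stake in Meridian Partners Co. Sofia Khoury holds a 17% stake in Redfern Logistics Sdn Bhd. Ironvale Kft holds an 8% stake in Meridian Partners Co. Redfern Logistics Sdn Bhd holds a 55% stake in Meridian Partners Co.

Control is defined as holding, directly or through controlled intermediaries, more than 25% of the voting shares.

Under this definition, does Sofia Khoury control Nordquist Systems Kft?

Yes

Sofia holds 40% of Ironvale, so Sofia controls Ironvale.
Ironvale holds 70% of Vantage, so Sofia controls Vantage.
Ironvale and Vantage together hold 30% + 38% = 68% of Nordquist, so Sofia controls Nordquist.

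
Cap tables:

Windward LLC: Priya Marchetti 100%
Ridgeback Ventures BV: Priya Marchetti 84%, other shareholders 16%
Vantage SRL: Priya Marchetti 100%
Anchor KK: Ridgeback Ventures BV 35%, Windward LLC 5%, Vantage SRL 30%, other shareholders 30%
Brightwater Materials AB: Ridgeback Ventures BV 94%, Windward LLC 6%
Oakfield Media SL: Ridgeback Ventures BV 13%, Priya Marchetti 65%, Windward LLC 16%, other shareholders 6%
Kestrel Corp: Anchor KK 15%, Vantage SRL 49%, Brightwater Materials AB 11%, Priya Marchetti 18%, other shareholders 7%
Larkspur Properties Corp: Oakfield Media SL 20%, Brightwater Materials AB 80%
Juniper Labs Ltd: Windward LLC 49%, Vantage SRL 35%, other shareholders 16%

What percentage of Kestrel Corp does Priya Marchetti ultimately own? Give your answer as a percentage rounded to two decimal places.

86.01%

Priya reaches Kestrel along 7 paths.
Via Ridgeback → Anchor: 84% × 35% × 15% = 4.41%.
Via Windward → Anchor: 100% × 5% × 15% = 0.75%.
Via Vantage → Anchor: 100% × 30% × 15% = 4.5%.
Via Vantage: 100% × 49% = 49%.
Via Ridgeback → Brightwater: 84% × 94% × 11% = 8.6856%.
Via Windward → Brightwater: 100% × 6% × 11% = 0.66%.
Direct stake: 18% = 18%.
Total: 4.41% + 0.75% + 4.5% + 49% + 8.6856% + 0.66% + 18% = 86.0056%.
Rounded: 86.01%.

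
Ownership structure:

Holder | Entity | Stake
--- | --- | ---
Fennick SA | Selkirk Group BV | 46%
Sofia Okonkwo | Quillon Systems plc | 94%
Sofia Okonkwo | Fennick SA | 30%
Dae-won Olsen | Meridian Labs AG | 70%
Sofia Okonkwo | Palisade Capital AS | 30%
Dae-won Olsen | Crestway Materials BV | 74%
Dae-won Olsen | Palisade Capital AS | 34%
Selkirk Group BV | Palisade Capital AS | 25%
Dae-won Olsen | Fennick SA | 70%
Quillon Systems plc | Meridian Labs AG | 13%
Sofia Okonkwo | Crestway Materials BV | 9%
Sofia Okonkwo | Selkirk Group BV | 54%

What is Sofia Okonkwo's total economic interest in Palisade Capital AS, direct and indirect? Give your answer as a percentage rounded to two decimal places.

Sofia reaches Palisade along 3 paths.
Direct stake: 30% = 30%.
Via Selkirk: 54% × 25% = 13.5%.
Via Fennick → Selkirk: 30% × 46% × 25% = 3.45%.
Total: 30% + 13.5% + 3.45% = 46.95%.

46.95%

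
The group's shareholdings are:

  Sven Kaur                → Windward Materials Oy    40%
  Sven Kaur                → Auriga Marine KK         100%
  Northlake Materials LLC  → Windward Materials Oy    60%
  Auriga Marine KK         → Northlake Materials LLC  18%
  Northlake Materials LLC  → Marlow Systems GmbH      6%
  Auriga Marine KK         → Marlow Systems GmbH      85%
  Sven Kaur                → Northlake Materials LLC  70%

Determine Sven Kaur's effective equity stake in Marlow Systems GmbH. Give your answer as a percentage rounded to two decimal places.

Sven reaches Marlow along 3 paths.
Via Auriga: 100% × 85% = 85%.
Via Auriga → Northlake: 100% × 18% × 6% = 1.08%.
Via Northlake: 70% × 6% = 4.2%.
Total: 85% + 1.08% + 4.2% = 90.28%.

90.28%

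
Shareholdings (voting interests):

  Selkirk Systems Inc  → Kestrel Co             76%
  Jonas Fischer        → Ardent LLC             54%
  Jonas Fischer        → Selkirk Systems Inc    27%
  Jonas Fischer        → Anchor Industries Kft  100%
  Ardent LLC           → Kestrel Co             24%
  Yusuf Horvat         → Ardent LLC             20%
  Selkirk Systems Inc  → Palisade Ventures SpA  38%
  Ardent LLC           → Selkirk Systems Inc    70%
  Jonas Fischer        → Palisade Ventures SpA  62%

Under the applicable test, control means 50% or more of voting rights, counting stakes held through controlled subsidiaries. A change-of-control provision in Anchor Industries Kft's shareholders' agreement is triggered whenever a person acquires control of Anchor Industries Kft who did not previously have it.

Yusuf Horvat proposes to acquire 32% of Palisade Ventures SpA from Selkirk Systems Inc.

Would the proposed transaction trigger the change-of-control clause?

No

The purchase adds only to Yusuf's holdings (Selkirk's stake shrinks), so Yusuf is the only person who could newly come to control Anchor.
Yusuf's largest direct stake is 20% in Ardent, which does not meet the threshold, so Yusuf controls no company.
Neither Yusuf nor any entity Yusuf controls holds any voting interest in Anchor.
So before the transaction, Yusuf does not control Anchor.
After the purchase, Yusuf holds 32% of Palisade directly, and Selkirk's stake falls to 6%.
Yusuf's side now holds 32% of Palisade, not ≥ 50%, so Yusuf still does not control Palisade.
After the transaction, neither Yusuf nor any entity Yusuf controls holds a voting interest in Anchor, so Yusuf still does not control it.
No new person acquires control, so the clause is not triggered.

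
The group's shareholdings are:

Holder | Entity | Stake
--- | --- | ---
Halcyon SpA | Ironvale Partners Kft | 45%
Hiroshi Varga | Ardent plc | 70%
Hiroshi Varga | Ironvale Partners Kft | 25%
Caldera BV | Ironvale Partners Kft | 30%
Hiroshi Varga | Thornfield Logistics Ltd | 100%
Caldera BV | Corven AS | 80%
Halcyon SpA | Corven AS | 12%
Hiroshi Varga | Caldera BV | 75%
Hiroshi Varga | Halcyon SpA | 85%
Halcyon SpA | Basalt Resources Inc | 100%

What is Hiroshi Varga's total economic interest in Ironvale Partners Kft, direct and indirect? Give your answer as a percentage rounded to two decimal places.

Hiroshi reaches Ironvale along 3 paths.
Direct stake: 25% = 25%.
Via Caldera: 75% × 30% = 22.5%.
Via Halcyon: 85% × 45% = 38.25%.
Total: 25% + 22.5% + 38.25% = 85.75%.

85.75%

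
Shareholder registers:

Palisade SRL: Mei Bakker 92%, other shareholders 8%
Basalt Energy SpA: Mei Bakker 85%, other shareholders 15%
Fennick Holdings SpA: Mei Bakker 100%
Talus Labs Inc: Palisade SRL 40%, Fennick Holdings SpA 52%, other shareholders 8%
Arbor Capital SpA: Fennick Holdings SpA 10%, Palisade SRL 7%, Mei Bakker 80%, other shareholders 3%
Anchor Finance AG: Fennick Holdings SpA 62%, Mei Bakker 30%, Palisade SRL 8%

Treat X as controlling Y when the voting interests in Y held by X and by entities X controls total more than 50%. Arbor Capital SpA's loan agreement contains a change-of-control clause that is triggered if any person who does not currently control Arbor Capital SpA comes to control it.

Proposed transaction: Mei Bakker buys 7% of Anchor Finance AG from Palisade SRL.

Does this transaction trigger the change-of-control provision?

No

The purchase adds only to Mei's holdings (Palisade's stake shrinks), so Mei is the only person who could newly come to control Arbor.
Mei holds 92% of Palisade, so Mei controls Palisade.
Mei holds 100% of Fennick, so Mei controls Fennick.
Fennick and Palisade and Mei together hold 10% + 7% + 80% = 97% of Arbor, so Mei controls Arbor.
So Mei already controls Arbor before the transaction.
After the purchase, Mei's direct stake in Anchor rises to 30% + 7% = 37%, and Palisade's stake falls to 1%.
Mei controlled Arbor already, so this is not a new person acquiring control; every other person's position is unchanged or reduced.
No new person acquires control, so the clause is not triggered.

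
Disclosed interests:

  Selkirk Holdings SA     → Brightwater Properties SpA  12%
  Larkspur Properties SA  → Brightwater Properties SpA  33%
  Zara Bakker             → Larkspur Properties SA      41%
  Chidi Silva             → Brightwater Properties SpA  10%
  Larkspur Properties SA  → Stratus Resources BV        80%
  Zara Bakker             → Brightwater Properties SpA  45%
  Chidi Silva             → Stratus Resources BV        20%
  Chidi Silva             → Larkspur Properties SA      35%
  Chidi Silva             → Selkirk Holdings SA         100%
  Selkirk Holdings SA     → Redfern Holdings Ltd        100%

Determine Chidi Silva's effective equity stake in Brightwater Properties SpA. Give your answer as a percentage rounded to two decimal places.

Chidi reaches Brightwater along 3 paths.
Direct stake: 10% = 10%.
Via Larkspur: 35% × 33% = 11.55%.
Via Selkirk: 100% × 12% = 12%.
Total: 10% + 11.55% + 12% = 33.55%.

33.55%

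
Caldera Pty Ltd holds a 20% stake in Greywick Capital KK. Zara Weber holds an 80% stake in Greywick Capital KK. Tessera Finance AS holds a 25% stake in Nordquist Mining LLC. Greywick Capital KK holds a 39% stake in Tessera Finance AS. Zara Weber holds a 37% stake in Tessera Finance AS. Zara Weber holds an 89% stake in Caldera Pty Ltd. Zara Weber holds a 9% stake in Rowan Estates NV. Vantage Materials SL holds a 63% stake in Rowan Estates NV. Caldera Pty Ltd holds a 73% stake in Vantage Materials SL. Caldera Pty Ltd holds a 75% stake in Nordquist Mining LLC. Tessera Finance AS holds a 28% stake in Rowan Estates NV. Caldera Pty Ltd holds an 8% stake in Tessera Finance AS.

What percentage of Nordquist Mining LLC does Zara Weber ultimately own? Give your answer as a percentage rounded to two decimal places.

Zara reaches Nordquist along 5 paths.
Via Caldera: 89% × 75% = 66.75%.
Via Tessera: 37% × 25% = 9.25%.
Via Caldera → Greywick → Tessera: 89% × 20% × 39% × 25% = 1.7355%.
Via Greywick → Tessera: 80% × 39% × 25% = 7.8%.
Via Caldera → Tessera: 89% × 8% × 25% = 1.78%.
Total: 66.75% + 9.25% + 1.7355% + 7.8% + 1.78% = 87.3155%.
Rounded: 87.32%.

87.32%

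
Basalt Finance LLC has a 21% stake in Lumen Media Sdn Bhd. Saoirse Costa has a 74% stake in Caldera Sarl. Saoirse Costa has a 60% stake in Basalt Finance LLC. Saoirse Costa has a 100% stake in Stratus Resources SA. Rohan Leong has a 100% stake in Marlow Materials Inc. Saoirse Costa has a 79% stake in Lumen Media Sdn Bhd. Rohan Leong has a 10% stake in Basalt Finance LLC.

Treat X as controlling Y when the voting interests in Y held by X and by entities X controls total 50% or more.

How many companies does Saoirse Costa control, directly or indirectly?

4

Saoirse holds 100% of Stratus, so Saoirse controls Stratus.
Saoirse holds 60% of Basalt, so Saoirse controls Basalt.
Saoirse holds 74% of Caldera, so Saoirse controls Caldera.
Basalt and Saoirse together hold 21% + 79% = 100% of Lumen, so Saoirse controls Lumen.
No other company's threshold is met.
Saoirse controls 4 companies.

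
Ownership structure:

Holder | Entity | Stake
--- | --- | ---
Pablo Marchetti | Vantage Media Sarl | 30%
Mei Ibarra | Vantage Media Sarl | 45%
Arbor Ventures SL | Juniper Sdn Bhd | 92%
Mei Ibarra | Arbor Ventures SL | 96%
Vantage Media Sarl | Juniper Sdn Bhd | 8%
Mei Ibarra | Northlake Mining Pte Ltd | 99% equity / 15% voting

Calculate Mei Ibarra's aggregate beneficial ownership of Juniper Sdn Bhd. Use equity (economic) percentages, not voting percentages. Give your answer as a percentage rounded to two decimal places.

Mei reaches Juniper along 2 paths.
Via Vantage: 45% × 8% = 3.6%.
Via Arbor: 96% × 92% = 88.32%.
Total: 3.6% + 88.32% = 91.92%.

91.92%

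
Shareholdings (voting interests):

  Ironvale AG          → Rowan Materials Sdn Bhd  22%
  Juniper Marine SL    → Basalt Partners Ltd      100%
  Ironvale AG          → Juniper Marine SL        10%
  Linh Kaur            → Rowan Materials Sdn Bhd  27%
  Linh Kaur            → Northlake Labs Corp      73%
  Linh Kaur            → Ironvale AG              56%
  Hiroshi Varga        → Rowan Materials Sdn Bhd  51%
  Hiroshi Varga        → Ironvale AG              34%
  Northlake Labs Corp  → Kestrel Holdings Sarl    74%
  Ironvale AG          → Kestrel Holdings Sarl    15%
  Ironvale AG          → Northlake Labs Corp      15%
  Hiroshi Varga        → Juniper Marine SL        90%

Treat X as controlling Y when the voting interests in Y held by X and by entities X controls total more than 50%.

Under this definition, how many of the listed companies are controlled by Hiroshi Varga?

3

Hiroshi holds 51% of Rowan, so Hiroshi controls Rowan.
Hiroshi holds 90% of Juniper, so Hiroshi controls Juniper.
Juniper holds 100% of Basalt, so Hiroshi controls Basalt.
No other company's threshold is met.
Hiroshi controls 3 companies.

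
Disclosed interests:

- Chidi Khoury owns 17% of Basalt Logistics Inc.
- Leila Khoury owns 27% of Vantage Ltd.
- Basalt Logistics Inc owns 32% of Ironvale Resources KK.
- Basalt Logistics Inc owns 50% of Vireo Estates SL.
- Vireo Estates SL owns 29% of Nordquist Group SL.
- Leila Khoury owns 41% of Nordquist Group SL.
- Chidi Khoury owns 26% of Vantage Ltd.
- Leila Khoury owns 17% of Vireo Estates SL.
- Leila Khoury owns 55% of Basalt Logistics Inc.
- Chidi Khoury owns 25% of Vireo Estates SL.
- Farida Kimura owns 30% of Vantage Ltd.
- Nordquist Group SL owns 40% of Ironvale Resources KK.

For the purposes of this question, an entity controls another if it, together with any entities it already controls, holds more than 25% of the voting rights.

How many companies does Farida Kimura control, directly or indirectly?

1

Farida holds 30% of Vantage, so Farida controls Vantage.
No other company's threshold is met.
Farida controls 1 company.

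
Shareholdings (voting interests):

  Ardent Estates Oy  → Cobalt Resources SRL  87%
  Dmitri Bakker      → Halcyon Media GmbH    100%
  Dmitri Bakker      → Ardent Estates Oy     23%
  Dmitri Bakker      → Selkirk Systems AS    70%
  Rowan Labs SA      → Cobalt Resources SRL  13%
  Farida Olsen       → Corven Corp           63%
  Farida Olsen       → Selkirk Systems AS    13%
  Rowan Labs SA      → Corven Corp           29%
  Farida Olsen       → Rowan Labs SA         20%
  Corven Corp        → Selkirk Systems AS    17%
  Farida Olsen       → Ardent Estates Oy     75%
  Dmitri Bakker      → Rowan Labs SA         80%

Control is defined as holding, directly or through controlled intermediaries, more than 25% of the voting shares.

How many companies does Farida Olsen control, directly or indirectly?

Farida holds 63% of Corven, so Farida controls Corven.
Farida holds 75% of Ardent, so Farida controls Ardent.
Farida and Corven together hold 13% + 17% = 30% of Selkirk, so Farida controls Selkirk.
Ardent holds 87% of Cobalt, so Farida controls Cobalt.
No other company's threshold is met.
Farida controls 4 companies.

4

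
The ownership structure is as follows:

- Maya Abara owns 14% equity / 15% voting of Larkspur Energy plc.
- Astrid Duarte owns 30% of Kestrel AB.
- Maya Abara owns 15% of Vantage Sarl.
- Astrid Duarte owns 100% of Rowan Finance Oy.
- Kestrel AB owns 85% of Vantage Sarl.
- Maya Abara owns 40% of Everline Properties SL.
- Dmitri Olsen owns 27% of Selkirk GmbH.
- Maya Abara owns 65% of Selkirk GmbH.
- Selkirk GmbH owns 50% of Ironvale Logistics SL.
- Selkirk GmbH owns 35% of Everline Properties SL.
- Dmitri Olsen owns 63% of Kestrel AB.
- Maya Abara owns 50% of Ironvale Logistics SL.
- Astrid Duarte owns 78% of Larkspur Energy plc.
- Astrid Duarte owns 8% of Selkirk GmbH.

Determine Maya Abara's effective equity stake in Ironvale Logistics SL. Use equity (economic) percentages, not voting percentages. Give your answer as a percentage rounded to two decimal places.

82.50%

Maya reaches Ironvale along 2 paths.
Direct stake: 50% = 50%.
Via Selkirk: 65% × 50% = 32.5%.
Total: 50% + 32.5% = 82.5%.
Rounded: 82.50%.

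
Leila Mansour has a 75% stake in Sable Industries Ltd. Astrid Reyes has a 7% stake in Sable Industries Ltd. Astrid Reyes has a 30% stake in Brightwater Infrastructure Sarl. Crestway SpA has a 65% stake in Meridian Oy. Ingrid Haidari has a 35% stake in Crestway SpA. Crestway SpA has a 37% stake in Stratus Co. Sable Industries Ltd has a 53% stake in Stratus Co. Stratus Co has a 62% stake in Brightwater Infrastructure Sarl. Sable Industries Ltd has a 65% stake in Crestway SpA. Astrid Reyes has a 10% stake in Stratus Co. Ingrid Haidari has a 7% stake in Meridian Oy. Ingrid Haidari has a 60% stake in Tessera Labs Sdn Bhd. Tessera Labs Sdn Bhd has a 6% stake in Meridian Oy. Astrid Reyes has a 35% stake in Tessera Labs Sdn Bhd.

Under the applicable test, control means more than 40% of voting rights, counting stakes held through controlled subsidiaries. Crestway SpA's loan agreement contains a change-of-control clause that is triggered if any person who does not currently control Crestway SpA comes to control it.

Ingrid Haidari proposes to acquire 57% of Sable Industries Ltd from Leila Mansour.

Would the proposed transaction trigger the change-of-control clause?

Yes

The purchase adds only to Ingrid's holdings (Leila's stake shrinks), so Ingrid is the only person who could newly come to control Crestway.
Ingrid holds 60% of Tessera, so Ingrid controls Tessera.
In Crestway, Ingrid's side holds only 35%, not > 40%.
So before the transaction, Ingrid does not control Crestway.
After the purchase, Ingrid holds 57% of Sable directly, and Leila's stake falls to 18%.
Ingrid holds 57% of Sable, so Ingrid controls Sable.
Sable and Ingrid together hold 65% + 35% = 100% of Crestway, so Ingrid controls Crestway.
Ingrid did not control Crestway before and does after, so the clause is triggered.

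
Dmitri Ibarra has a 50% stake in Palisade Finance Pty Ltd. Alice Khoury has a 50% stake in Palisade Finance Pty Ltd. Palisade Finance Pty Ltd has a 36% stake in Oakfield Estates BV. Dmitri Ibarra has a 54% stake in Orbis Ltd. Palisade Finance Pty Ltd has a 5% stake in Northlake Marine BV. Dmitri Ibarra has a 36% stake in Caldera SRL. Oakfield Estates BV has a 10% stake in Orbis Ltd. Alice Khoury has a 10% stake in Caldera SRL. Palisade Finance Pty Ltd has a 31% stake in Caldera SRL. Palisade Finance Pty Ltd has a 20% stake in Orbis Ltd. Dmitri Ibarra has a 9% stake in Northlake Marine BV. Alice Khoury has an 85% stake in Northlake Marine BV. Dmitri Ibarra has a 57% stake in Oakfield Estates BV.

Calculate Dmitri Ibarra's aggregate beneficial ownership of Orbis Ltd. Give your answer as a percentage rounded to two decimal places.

Dmitri reaches Orbis along 4 paths.
Direct stake: 54% = 54%.
Via Palisade: 50% × 20% = 10%.
Via Oakfield: 57% × 10% = 5.7%.
Via Palisade → Oakfield: 50% × 36% × 10% = 1.8%.
Total: 54% + 10% + 5.7% + 1.8% = 71.5%.
Rounded: 71.50%.

71.50%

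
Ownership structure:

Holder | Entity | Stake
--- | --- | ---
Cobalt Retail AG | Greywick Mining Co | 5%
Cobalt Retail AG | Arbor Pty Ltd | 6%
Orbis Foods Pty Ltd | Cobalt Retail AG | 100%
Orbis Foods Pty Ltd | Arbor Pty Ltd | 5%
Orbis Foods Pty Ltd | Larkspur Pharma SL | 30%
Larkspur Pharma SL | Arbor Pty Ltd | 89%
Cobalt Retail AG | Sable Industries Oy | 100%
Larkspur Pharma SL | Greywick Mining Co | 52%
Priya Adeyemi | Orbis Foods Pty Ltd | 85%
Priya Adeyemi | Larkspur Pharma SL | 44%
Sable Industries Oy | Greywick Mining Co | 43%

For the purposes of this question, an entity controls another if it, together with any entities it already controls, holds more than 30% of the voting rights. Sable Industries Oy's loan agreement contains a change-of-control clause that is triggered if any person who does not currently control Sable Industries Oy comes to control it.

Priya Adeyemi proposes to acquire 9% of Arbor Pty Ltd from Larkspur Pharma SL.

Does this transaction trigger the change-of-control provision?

The purchase adds only to Priya's holdings (Larkspur's stake shrinks), so Priya is the only person who could newly come to control Sable.
Priya holds 85% of Orbis, so Priya controls Orbis.
Orbis holds 100% of Cobalt, so Priya controls Cobalt.
Cobalt holds 100% of Sable, so Priya controls Sable.
So Priya already controls Sable before the transaction.
After the purchase, Priya holds 9% of Arbor directly, and Larkspur's stake falls to 80%.
Priya controlled Sable already, so this is not a new person acquiring control; every other person's position is unchanged or reduced.
No new person acquires control, so the clause is not triggered.

No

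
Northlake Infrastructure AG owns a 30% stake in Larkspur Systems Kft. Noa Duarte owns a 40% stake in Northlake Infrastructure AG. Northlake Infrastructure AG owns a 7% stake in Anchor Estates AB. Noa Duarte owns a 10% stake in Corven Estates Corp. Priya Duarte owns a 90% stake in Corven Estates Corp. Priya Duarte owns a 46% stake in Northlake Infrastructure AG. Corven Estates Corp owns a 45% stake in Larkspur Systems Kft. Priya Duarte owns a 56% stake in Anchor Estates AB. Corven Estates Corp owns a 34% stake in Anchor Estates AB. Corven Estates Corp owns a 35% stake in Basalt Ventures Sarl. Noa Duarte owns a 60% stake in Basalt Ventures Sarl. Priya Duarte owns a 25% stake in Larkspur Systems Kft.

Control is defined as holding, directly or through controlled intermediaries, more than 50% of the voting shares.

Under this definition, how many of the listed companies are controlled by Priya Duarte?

Priya holds 90% of Corven, so Priya controls Corven.
Corven and Priya together hold 45% + 25% = 70% of Larkspur, so Priya controls Larkspur.
Corven and Priya together hold 34% + 56% = 90% of Anchor, so Priya controls Anchor.
No other company's threshold is met.
Priya controls 3 companies.

3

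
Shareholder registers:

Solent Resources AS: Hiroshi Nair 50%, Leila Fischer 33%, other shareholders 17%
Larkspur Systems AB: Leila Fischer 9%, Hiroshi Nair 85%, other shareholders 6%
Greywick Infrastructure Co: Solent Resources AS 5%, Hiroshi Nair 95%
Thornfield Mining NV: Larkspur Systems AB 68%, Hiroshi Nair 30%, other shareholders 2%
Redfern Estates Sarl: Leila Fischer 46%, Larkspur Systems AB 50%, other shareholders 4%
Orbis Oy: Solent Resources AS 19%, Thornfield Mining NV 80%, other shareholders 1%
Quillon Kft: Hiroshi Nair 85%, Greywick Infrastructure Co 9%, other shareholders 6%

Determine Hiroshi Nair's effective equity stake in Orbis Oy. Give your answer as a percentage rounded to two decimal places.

79.74%

Hiroshi reaches Orbis along 3 paths.
Via Solent: 50% × 19% = 9.5%.
Via Larkspur → Thornfield: 85% × 68% × 80% = 46.24%.
Via Thornfield: 30% × 80% = 24%.
Total: 9.5% + 46.24% + 24% = 79.74%.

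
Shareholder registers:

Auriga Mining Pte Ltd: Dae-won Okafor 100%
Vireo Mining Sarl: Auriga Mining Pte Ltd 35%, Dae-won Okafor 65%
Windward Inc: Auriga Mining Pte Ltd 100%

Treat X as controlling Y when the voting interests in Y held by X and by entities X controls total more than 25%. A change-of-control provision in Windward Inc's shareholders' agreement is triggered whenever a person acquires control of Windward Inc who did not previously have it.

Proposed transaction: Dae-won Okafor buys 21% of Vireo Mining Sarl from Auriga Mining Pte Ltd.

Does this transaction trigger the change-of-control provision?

No

The purchase adds only to Dae-won's holdings (Auriga's stake shrinks), so Dae-won is the only person who could newly come to control Windward.
Dae-won holds 100% of Auriga, so Dae-won controls Auriga.
Auriga holds 100% of Windward, so Dae-won controls Windward.
So Dae-won already controls Windward before the transaction.
After the purchase, Dae-won's direct stake in Vireo rises to 65% + 21% = 86%, and Auriga's stake falls to 14%.
Dae-won controlled Windward already, so this is not a new person acquiring control; every other person's position is unchanged or reduced.
No new person acquires control, so the clause is not triggered.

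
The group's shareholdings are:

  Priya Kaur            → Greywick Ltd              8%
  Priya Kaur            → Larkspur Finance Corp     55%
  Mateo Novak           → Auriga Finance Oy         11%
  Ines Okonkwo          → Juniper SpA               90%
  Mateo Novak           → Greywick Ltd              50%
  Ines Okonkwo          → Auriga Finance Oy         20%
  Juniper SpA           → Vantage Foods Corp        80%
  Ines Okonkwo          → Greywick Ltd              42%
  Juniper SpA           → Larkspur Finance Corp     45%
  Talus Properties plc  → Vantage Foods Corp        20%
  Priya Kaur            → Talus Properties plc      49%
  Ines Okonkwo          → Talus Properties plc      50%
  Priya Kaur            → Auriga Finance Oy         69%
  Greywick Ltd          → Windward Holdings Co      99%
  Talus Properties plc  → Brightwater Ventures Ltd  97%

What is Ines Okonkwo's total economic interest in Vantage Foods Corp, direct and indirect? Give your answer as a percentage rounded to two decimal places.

82.00%

Ines reaches Vantage along 2 paths.
Via Juniper: 90% × 80% = 72%.
Via Talus: 50% × 20% = 10%.
Total: 72% + 10% = 82%.
Rounded: 82.00%.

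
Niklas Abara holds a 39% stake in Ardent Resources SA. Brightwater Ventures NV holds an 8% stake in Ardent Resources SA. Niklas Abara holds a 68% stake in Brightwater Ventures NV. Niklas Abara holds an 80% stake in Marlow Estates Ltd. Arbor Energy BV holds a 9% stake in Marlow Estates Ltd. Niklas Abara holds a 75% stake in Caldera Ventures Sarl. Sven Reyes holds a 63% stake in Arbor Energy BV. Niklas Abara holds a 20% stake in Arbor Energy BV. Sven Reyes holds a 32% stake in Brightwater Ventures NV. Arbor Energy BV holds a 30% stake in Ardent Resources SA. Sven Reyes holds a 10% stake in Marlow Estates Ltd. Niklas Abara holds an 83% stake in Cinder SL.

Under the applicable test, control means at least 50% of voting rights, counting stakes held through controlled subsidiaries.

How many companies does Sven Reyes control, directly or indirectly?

Sven holds 63% of Arbor, so Sven controls Arbor.
No other company's threshold is met.
Sven controls 1 company.

1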